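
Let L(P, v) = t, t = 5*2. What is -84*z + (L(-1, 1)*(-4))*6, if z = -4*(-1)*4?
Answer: -1584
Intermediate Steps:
t = 10
L(P, v) = 10
z = 16 (z = 4*4 = 16)
-84*z + (L(-1, 1)*(-4))*6 = -84*16 + (10*(-4))*6 = -1344 - 40*6 = -1344 - 240 = -1584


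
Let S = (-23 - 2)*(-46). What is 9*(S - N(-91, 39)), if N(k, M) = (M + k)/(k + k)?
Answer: 72432/7 ≈ 10347.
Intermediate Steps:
N(k, M) = (M + k)/(2*k) (N(k, M) = (M + k)/((2*k)) = (M + k)*(1/(2*k)) = (M + k)/(2*k))
S = 1150 (S = -25*(-46) = 1150)
9*(S - N(-91, 39)) = 9*(1150 - (39 - 91)/(2*(-91))) = 9*(1150 - (-1)*(-52)/(2*91)) = 9*(1150 - 1*2/7) = 9*(1150 - 2/7) = 9*(8048/7) = 72432/7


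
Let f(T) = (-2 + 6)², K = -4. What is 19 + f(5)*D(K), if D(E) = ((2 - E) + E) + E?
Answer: -13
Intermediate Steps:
D(E) = 2 + E
f(T) = 16 (f(T) = 4² = 16)
19 + f(5)*D(K) = 19 + 16*(2 - 4) = 19 + 16*(-2) = 19 - 32 = -13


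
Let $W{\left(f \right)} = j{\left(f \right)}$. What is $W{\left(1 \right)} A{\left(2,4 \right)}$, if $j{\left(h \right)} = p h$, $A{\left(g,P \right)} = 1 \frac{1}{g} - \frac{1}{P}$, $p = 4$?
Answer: $1$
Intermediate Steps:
$A{\left(g,P \right)} = \frac{1}{g} - \frac{1}{P}$
$j{\left(h \right)} = 4 h$
$W{\left(f \right)} = 4 f$
$W{\left(1 \right)} A{\left(2,4 \right)} = 4 \cdot 1 \frac{4 - 2}{4 \cdot 2} = 4 \cdot \frac{1}{4} \cdot \frac{1}{2} \left(4 - 2\right) = 4 \cdot \frac{1}{4} \cdot \frac{1}{2} \cdot 2 = 4 \cdot \frac{1}{4} = 1$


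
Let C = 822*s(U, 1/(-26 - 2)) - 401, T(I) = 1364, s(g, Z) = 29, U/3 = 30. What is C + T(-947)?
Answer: 24801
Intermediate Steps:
U = 90 (U = 3*30 = 90)
C = 23437 (C = 822*29 - 401 = 23838 - 401 = 23437)
C + T(-947) = 23437 + 1364 = 24801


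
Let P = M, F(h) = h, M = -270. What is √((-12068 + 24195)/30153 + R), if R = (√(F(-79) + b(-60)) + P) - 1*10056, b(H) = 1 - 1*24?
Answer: √(-17746821807 + 1718721*I*√102)/1311 ≈ 0.049695 + 101.61*I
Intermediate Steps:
b(H) = -23 (b(H) = 1 - 24 = -23)
P = -270
R = -10326 + I*√102 (R = (√(-79 - 23) - 270) - 1*10056 = (√(-102) - 270) - 10056 = (I*√102 - 270) - 10056 = (-270 + I*√102) - 10056 = -10326 + I*√102 ≈ -10326.0 + 10.1*I)
√((-12068 + 24195)/30153 + R) = √((-12068 + 24195)/30153 + (-10326 + I*√102)) = √(12127*(1/30153) + (-10326 + I*√102)) = √(12127/30153 + (-10326 + I*√102)) = √(-311347751/30153 + I*√102)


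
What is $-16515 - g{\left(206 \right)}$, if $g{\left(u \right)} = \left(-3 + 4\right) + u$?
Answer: $-16722$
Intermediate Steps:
$g{\left(u \right)} = 1 + u$
$-16515 - g{\left(206 \right)} = -16515 - \left(1 + 206\right) = -16515 - 207 = -16722$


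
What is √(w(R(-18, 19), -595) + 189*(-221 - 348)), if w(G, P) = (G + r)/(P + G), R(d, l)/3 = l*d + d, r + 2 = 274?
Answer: I*√12068734589/335 ≈ 327.93*I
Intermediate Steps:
r = 272 (r = -2 + 274 = 272)
R(d, l) = 3*d + 3*d*l (R(d, l) = 3*(l*d + d) = 3*(d*l + d) = 3*(d + d*l) = 3*d + 3*d*l)
w(G, P) = (272 + G)/(G + P) (w(G, P) = (G + 272)/(P + G) = (272 + G)/(G + P))
√(w(R(-18, 19), -595) + 189*(-221 - 348)) = √((272 + 3*(-18)*(1 + 19))/(3*(-18)*(1 + 19) - 595) + 189*(-221 - 348)) = √((272 + 3*(-18)*20)/(3*(-18)*20 - 595) + 189*(-569)) = √((272 - 1080)/(-1080 - 595) - 107541) = √(-808/(-1675) - 107541) = √(-1/1675*(-808) - 107541) = √(808/1675 - 107541) = √(-180130367/1675) = I*√12068734589/335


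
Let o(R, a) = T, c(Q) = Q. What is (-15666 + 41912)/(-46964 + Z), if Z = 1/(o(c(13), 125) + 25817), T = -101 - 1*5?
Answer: -674810906/1207491403 ≈ -0.55885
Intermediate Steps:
T = -106 (T = -101 - 5 = -106)
o(R, a) = -106
Z = 1/25711 (Z = 1/(-106 + 25817) = 1/25711 ≈ 3.8894e-5)
(-15666 + 41912)/(-46964 + Z) = (-15666 + 41912)/(-46964 + 1/25711) = 26246/(-1207491403/25711) = 26246*(-25711/1207491403) = -674810906/1207491403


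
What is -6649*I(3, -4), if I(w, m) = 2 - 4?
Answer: 13298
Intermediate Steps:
I(w, m) = -2
-6649*I(3, -4) = -6649*(-2) = 13298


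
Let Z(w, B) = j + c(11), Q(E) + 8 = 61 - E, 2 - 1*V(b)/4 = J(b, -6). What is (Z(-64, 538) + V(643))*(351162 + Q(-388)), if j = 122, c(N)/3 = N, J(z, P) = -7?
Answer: 67156173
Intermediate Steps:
c(N) = 3*N
V(b) = 36 (V(b) = 8 - 4*(-7) = 8 + 28 = 36)
Q(E) = 53 - E (Q(E) = -8 + (61 - E) = 53 - E)
Z(w, B) = 155 (Z(w, B) = 122 + 3*11 = 122 + 33 = 155)
(Z(-64, 538) + V(643))*(351162 + Q(-388)) = (155 + 36)*(351162 + (53 - 1*(-388))) = 191*(351162 + (53 + 388)) = 191*(351162 + 441) = 191*351603 = 67156173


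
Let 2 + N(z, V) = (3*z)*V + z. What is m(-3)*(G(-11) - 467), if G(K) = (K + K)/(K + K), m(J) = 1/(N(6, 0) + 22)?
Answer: -233/13 ≈ -17.923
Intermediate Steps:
N(z, V) = -2 + z + 3*V*z (N(z, V) = -2 + ((3*z)*V + z) = -2 + (3*V*z + z) = -2 + (z + 3*V*z) = -2 + z + 3*V*z)
m(J) = 1/26 (m(J) = 1/((-2 + 6 + 3*0*6) + 22) = 1/((-2 + 6 + 0) + 22) = 1/(4 + 22) = 1/26)
G(K) = 1 (G(K) = (2*K)/((2*K)) = (2*K)*(1/(2*K)) = 1)
m(-3)*(G(-11) - 467) = (1 - 467)/26 = (1/26)*(-466) = -233/13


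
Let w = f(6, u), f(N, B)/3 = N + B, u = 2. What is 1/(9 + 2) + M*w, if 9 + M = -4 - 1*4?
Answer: -4487/11 ≈ -407.91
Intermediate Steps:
f(N, B) = 3*B + 3*N (f(N, B) = 3*(N + B) = 3*(B + N) = 3*B + 3*N)
M = -17 (M = -9 + (-4 - 1*4) = -9 + (-4 - 4) = -9 - 8 = -17)
w = 24 (w = 3*2 + 3*6 = 6 + 18 = 24)
1/(9 + 2) + M*w = 1/(9 + 2) - 17*24 = 1/11 - 408 = -4487/11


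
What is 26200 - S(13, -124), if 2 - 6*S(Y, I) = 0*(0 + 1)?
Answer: 78599/3 ≈ 26200.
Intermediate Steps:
S(Y, I) = ⅓ (S(Y, I) = ⅓ - 0*(0 + 1) = ⅓ - 0 = ⅓ - ⅙*0 = ⅓ + 0 = ⅓)
26200 - S(13, -124) = 26200 - 1*⅓ = 26200 - ⅓ = 78599/3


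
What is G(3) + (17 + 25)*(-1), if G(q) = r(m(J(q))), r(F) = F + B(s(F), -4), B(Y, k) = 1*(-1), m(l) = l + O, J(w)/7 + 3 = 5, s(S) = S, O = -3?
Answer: -32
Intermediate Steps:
J(w) = 14 (J(w) = -21 + 7*5 = -21 + 35 = 14)
m(l) = -3 + l (m(l) = l - 3 = -3 + l)
B(Y, k) = -1
r(F) = -1 + F (r(F) = F - 1 = -1 + F)
G(q) = 10 (G(q) = -1 + (-3 + 14) = -1 + 11 = 10)
G(3) + (17 + 25)*(-1) = 10 + (17 + 25)*(-1) = 10 + 42*(-1) = 10 - 42 = -32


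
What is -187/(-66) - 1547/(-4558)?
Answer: 21692/6837 ≈ 3.1727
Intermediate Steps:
-187/(-66) - 1547/(-4558) = -187*(-1/66) - 1547*(-1/4558) = 17/6 + 1547/4558 = 21692/6837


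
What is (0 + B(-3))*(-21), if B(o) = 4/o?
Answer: 28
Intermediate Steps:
(0 + B(-3))*(-21) = (0 + 4/(-3))*(-21) = (0 + 4*(-⅓))*(-21) = (0 - 4/3)*(-21) = -4/3*(-21) = 28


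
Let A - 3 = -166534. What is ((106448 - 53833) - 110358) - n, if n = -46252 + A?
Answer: 155040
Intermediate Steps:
A = -166531 (A = 3 - 166534 = -166531)
n = -212783 (n = -46252 - 166531 = -212783)
((106448 - 53833) - 110358) - n = ((106448 - 53833) - 110358) - 1*(-212783) = (52615 - 110358) + 212783 = -57743 + 212783 = 155040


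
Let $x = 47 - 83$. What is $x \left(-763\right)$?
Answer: $27468$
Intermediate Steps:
$x = -36$
$x \left(-763\right) = \left(-36\right) \left(-763\right) = 27468$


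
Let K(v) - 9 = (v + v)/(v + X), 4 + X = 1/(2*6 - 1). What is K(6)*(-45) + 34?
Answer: -14473/23 ≈ -629.26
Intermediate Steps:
X = -43/11 (X = -4 + 1/(2*6 - 1) = -4 + 1/(12 - 1) = -4 + 1/11 = -43/11 ≈ -3.9091)
K(v) = 9 + 2*v/(-43/11 + v) (K(v) = 9 + (v + v)/(v - 43/11) = 9 + (2*v)/(-43/11 + v) = 9 + 2*v/(-43/11 + v))
K(6)*(-45) + 34 = ((-387 + 121*6)/(-43 + 11*6))*(-45) + 34 = ((-387 + 726)/(-43 + 66))*(-45) + 34 = (339/23)*(-45) + 34 = -15255/23 + 34 = -14473/23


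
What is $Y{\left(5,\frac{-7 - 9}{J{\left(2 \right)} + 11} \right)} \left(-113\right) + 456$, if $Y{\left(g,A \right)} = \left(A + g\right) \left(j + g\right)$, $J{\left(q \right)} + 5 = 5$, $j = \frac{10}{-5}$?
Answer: $- \frac{8205}{11} \approx -745.91$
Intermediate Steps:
$j = -2$ ($j = 10 \left(- \frac{1}{5}\right) = -2$)
$J{\left(q \right)} = 0$ ($J{\left(q \right)} = -5 + 5 = 0$)
$Y{\left(g,A \right)} = \left(-2 + g\right) \left(A + g\right)$ ($Y{\left(g,A \right)} = \left(A + g\right) \left(-2 + g\right) = \left(-2 + g\right) \left(A + g\right)$)
$Y{\left(5,\frac{-7 - 9}{J{\left(2 \right)} + 11} \right)} \left(-113\right) + 456 = \left(5^{2} - 2 \frac{-7 - 9}{0 + 11} - 10 + \frac{-7 - 9}{0 + 11} \cdot 5\right) \left(-113\right) + 456 = \left(25 - 2 \left(- \frac{16}{11}\right) - 10 + - \frac{16}{11} \cdot 5\right) \left(-113\right) + 456 = \left(25 - 2 \left(\left(-16\right) \frac{1}{11}\right) - 10 + \left(-16\right) \frac{1}{11} \cdot 5\right) \left(-113\right) + 456 = \left(25 - - \frac{32}{11} - 10 - \frac{80}{11}\right) \left(-113\right) + 456 = \left(25 + \frac{32}{11} - 10 - \frac{80}{11}\right) \left(-113\right) + 456 = \frac{117}{11} \left(-113\right) + 456 = - \frac{13221}{11} + 456 = - \frac{8205}{11}$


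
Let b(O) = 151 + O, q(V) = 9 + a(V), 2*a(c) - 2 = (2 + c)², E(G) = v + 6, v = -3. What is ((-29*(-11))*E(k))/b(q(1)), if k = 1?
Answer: 1914/331 ≈ 5.7825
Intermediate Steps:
E(G) = 3 (E(G) = -3 + 6 = 3)
a(c) = 1 + (2 + c)²/2
q(V) = 10 + (2 + V)²/2 (q(V) = 9 + (1 + (2 + V)²/2) = 10 + (2 + V)²/2)
((-29*(-11))*E(k))/b(q(1)) = (-29*(-11)*3)/(151 + (10 + (2 + 1)²/2)) = (319*3)/(151 + (10 + (½)*3²)) = 957/(151 + (10 + (½)*9)) = 957/(151 + (10 + 9/2)) = 957/(151 + 29/2) = 957/(331/2) = 957*(2/331) = 1914/331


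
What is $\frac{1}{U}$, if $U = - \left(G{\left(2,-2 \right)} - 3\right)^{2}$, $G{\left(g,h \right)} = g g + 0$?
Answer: $-1$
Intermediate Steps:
$G{\left(g,h \right)} = g^{2}$ ($G{\left(g,h \right)} = g^{2} + 0 = g^{2}$)
$U = -1$ ($U = - \left(2^{2} - 3\right)^{2} = - \left(4 - 3\right)^{2} = - 1^{2} = \left(-1\right) 1 = -1$)
$\frac{1}{U} = \frac{1}{-1} = -1$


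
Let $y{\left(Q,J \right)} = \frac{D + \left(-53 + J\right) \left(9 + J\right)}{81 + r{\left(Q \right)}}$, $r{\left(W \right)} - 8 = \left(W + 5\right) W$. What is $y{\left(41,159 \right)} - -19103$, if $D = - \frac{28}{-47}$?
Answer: $\frac{1774072979}{92825} \approx 19112.0$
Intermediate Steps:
$r{\left(W \right)} = 8 + W \left(5 + W\right)$ ($r{\left(W \right)} = 8 + \left(W + 5\right) W = 8 + \left(5 + W\right) W = 8 + W \left(5 + W\right)$)
$D = \frac{28}{47}$ ($D = \left(-28\right) \left(- \frac{1}{47}\right) = \frac{28}{47} \approx 0.59575$)
$y{\left(Q,J \right)} = \frac{\frac{28}{47} + \left(-53 + J\right) \left(9 + J\right)}{89 + Q^{2} + 5 Q}$ ($y{\left(Q,J \right)} = \frac{\frac{28}{47} + \left(-53 + J\right) \left(9 + J\right)}{81 + \left(8 + Q^{2} + 5 Q\right)} = \frac{\frac{28}{47} + \left(-53 + J\right) \left(9 + J\right)}{89 + Q^{2} + 5 Q}$)
$y{\left(41,159 \right)} - -19103 = \frac{- \frac{22391}{47} + 159^{2} - 6996}{89 + 41^{2} + 5 \cdot 41} - -19103 = \frac{- \frac{22391}{47} + 25281 - 6996}{89 + 1681 + 205} + 19103 = \frac{1}{1975} \cdot \frac{837004}{47} + 19103 = \frac{837004}{92825} + 19103 = \frac{1774072979}{92825}$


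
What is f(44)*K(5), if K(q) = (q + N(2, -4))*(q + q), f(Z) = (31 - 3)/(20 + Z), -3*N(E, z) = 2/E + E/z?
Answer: 1015/48 ≈ 21.146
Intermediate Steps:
N(E, z) = -2/(3*E) - E/(3*z) (N(E, z) = -(2/E + E/z)/3 = -2/(3*E) - E/(3*z))
f(Z) = 28/(20 + Z)
K(q) = 2*q*(-1/6 + q) (K(q) = (q + (-2/3/2 - 1/3*2/(-4)))*(q + q) = (q + (-2/3*1/2 - 1/3*2*(-1/4)))*(2*q) = (q + (-1/3 + 1/6))*(2*q) = (q - 1/6)*(2*q) = (-1/6 + q)*(2*q) = 2*q*(-1/6 + q))
f(44)*K(5) = (28/(20 + 44))*((1/3)*5*(-1 + 6*5)) = (28/64)*((1/3)*5*(-1 + 30)) = (28*(1/64))*((1/3)*5*29) = (7/16)*(145/3) = 1015/48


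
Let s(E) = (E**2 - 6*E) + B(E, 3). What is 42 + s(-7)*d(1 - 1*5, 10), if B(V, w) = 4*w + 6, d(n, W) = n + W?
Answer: 696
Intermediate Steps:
d(n, W) = W + n
B(V, w) = 6 + 4*w
s(E) = 18 + E**2 - 6*E (s(E) = (E**2 - 6*E) + (6 + 4*3) = (E**2 - 6*E) + (6 + 12) = (E**2 - 6*E) + 18 = 18 + E**2 - 6*E)
42 + s(-7)*d(1 - 1*5, 10) = 42 + (18 + (-7)**2 - 6*(-7))*(10 + (1 - 1*5)) = 42 + (18 + 49 + 42)*(10 + (1 - 5)) = 42 + 109*(10 - 4) = 42 + 109*6 = 42 + 654 = 696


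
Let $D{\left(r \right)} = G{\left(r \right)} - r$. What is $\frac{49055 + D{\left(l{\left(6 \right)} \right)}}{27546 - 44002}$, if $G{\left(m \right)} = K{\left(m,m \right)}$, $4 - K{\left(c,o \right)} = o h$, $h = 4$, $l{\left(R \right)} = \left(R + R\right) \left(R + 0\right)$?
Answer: $- \frac{48699}{16456} \approx -2.9593$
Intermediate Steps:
$l{\left(R \right)} = 2 R^{2}$ ($l{\left(R \right)} = 2 R R = 2 R^{2}$)
$K{\left(c,o \right)} = 4 - 4 o$ ($K{\left(c,o \right)} = 4 - o 4 = 4 - 4 o$)
$G{\left(m \right)} = 4 - 4 m$
$D{\left(r \right)} = 4 - 5 r$ ($D{\left(r \right)} = \left(4 - 4 r\right) - r = 4 - 5 r$)
$\frac{49055 + D{\left(l{\left(6 \right)} \right)}}{27546 - 44002} = \frac{49055 + \left(4 - 5 \cdot 2 \cdot 6^{2}\right)}{27546 - 44002} = \frac{49055 + \left(4 - 5 \cdot 2 \cdot 36\right)}{-16456} = \left(49055 + \left(4 - 360\right)\right) \left(- \frac{1}{16456}\right) = \left(49055 - 356\right) \left(- \frac{1}{16456}\right) = 48699 \left(- \frac{1}{16456}\right) = - \frac{48699}{16456}$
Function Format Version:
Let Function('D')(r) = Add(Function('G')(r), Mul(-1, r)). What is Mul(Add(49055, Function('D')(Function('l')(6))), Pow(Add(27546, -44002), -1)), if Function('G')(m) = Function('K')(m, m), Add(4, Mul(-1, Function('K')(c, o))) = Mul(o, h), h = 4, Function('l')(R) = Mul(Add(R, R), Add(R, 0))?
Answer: Rational(-48699, 16456) ≈ -2.9593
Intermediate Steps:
Function('l')(R) = Mul(2, Pow(R, 2)) (Function('l')(R) = Mul(Mul(2, R), R) = Mul(2, Pow(R, 2)))
Function('K')(c, o) = Add(4, Mul(-4, o)) (Function('K')(c, o) = Add(4, Mul(-1, Mul(o, 4))) = Add(4, Mul(-1, Mul(4, o))) = Add(4, Mul(-4, o)))
Function('G')(m) = Add(4, Mul(-4, m))
Function('D')(r) = Add(4, Mul(-5, r)) (Function('D')(r) = Add(Add(4, Mul(-4, r)), Mul(-1, r)) = Add(4, Mul(-5, r)))
Mul(Add(49055, Function('D')(Function('l')(6))), Pow(Add(27546, -44002), -1)) = Mul(Add(49055, Add(4, Mul(-5, Mul(2, Pow(6, 2))))), Pow(Add(27546, -44002), -1)) = Mul(Add(49055, Add(4, Mul(-5, Mul(2, 36)))), Pow(-16456, -1)) = Mul(Add(49055, Add(4, Mul(-5, 72))), Rational(-1, 16456)) = Mul(Add(49055, Add(4, -360)), Rational(-1, 16456)) = Mul(Add(49055, -356), Rational(-1, 16456)) = Mul(48699, Rational(-1, 16456)) = Rational(-48699, 16456)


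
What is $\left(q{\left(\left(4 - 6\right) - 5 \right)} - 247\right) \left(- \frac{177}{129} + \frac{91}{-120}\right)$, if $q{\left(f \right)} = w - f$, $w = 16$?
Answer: $\frac{307804}{645} \approx 477.22$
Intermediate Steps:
$q{\left(f \right)} = 16 - f$
$\left(q{\left(\left(4 - 6\right) - 5 \right)} - 247\right) \left(- \frac{177}{129} + \frac{91}{-120}\right) = \left(\left(16 - \left(\left(4 - 6\right) - 5\right)\right) - 247\right) \left(- \frac{177}{129} + \frac{91}{-120}\right) = \left(\left(16 - \left(-2 - 5\right)\right) - 247\right) \left(\left(-177\right) \frac{1}{129} + 91 \left(- \frac{1}{120}\right)\right) = \left(\left(16 - -7\right) - 247\right) \left(- \frac{59}{43} - \frac{91}{120}\right) = \left(\left(16 + 7\right) - 247\right) \left(- \frac{10993}{5160}\right) = \left(23 - 247\right) \left(- \frac{10993}{5160}\right) = \left(-224\right) \left(- \frac{10993}{5160}\right) = \frac{307804}{645}$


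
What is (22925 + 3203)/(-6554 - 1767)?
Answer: -26128/8321 ≈ -3.1400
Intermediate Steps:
(22925 + 3203)/(-6554 - 1767) = 26128/(-8321) = 26128*(-1/8321) = -26128/8321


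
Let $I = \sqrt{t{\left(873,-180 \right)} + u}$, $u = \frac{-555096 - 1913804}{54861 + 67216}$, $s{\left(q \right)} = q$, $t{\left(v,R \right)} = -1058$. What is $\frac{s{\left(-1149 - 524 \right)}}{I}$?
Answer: $\frac{1673 i \sqrt{16068551882182}}{131626366} \approx 50.95 i$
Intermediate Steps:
$u = - \frac{2468900}{122077} \approx -20.224$
$I = \frac{i \sqrt{16068551882182}}{122077}$ ($I = \sqrt{-1058 - \frac{2468900}{122077}} = \sqrt{- \frac{131626366}{122077}} = \frac{i \sqrt{16068551882182}}{122077} \approx 32.836 i$)
$\frac{s{\left(-1149 - 524 \right)}}{I} = \frac{-1149 - 524}{\frac{1}{122077} i \sqrt{16068551882182}} = \left(-1149 - 524\right) \left(- \frac{i \sqrt{16068551882182}}{131626366}\right) = - 1673 \left(- \frac{i \sqrt{16068551882182}}{131626366}\right) = \frac{1673 i \sqrt{16068551882182}}{131626366}$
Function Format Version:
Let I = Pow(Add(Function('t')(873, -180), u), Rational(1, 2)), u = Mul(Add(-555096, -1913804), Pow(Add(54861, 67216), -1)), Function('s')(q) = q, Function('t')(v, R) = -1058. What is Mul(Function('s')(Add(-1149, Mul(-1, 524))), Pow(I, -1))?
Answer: Mul(Rational(1673, 131626366), I, Pow(16068551882182, Rational(1, 2))) ≈ Mul(50.950, I)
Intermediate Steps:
u = Rational(-2468900, 122077) (u = Mul(-2468900, Pow(122077, -1)) = Mul(-2468900, Rational(1, 122077)) = Rational(-2468900, 122077) ≈ -20.224)
I = Mul(Rational(1, 122077), I, Pow(16068551882182, Rational(1, 2))) (I = Pow(Add(-1058, Rational(-2468900, 122077)), Rational(1, 2)) = Pow(Rational(-131626366, 122077), Rational(1, 2)) = Mul(Rational(1, 122077), I, Pow(16068551882182, Rational(1, 2))) ≈ Mul(32.836, I))
Mul(Function('s')(Add(-1149, Mul(-1, 524))), Pow(I, -1)) = Mul(Add(-1149, Mul(-1, 524)), Pow(Mul(Rational(1, 122077), I, Pow(16068551882182, Rational(1, 2))), -1)) = Mul(Add(-1149, -524), Mul(Rational(-1, 131626366), I, Pow(16068551882182, Rational(1, 2)))) = Mul(-1673, Mul(Rational(-1, 131626366), I, Pow(16068551882182, Rational(1, 2)))) = Mul(Rational(1673, 131626366), I, Pow(16068551882182, Rational(1, 2)))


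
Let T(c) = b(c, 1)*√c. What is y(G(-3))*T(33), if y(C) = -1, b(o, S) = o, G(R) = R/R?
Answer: -33*√33 ≈ -189.57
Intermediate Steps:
G(R) = 1
T(c) = c^(3/2) (T(c) = c*√c = c^(3/2))
y(G(-3))*T(33) = -33^(3/2) = -33*√33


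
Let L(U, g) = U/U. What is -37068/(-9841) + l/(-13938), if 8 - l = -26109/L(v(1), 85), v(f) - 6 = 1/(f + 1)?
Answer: 259636387/137163858 ≈ 1.8929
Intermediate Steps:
v(f) = 6 + 1/(1 + f) (v(f) = 6 + 1/(f + 1) = 6 + 1/(1 + f))
L(U, g) = 1
l = 26117 (l = 8 - (-26109)/1 = 8 - (-26109) = 8 - 1*(-26109) = 8 + 26109 = 26117)
-37068/(-9841) + l/(-13938) = -37068/(-9841) + 26117/(-13938) = -37068*(-1/9841) + 26117*(-1/13938) = 37068/9841 - 26117/13938 = 259636387/137163858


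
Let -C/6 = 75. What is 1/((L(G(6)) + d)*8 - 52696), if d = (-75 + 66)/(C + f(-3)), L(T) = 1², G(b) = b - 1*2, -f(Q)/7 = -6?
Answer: -17/895693 ≈ -1.8980e-5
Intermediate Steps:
f(Q) = 42 (f(Q) = -7*(-6) = 42)
C = -450 (C = -6*75 = -450)
G(b) = -2 + b (G(b) = b - 2 = -2 + b)
L(T) = 1
d = 3/136 (d = (-75 + 66)/(-450 + 42) = -9/(-408) = -9*(-1/408) = 3/136 ≈ 0.022059)
1/((L(G(6)) + d)*8 - 52696) = 1/((1 + 3/136)*8 - 52696) = 1/((139/136)*8 - 52696) = 1/(139/17 - 52696) = 1/(-895693/17) = -17/895693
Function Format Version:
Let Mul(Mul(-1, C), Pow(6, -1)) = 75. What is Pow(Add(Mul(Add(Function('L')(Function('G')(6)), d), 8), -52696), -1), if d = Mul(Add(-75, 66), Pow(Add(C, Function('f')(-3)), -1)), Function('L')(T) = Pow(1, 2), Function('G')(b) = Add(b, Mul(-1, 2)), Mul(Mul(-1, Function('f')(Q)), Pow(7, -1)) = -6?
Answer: Rational(-17, 895693) ≈ -1.8980e-5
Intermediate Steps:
Function('f')(Q) = 42 (Function('f')(Q) = Mul(-7, -6) = 42)
C = -450 (C = Mul(-6, 75) = -450)
Function('G')(b) = Add(-2, b) (Function('G')(b) = Add(b, -2) = Add(-2, b))
Function('L')(T) = 1
d = Rational(3, 136) (d = Mul(Add(-75, 66), Pow(Add(-450, 42), -1)) = Mul(-9, Pow(-408, -1)) = Mul(-9, Rational(-1, 408)) = Rational(3, 136) ≈ 0.022059)
Pow(Add(Mul(Add(Function('L')(Function('G')(6)), d), 8), -52696), -1) = Pow(Add(Mul(Add(1, Rational(3, 136)), 8), -52696), -1) = Pow(Add(Mul(Rational(139, 136), 8), -52696), -1) = Pow(Add(Rational(139, 17), -52696), -1) = Pow(Rational(-895693, 17), -1) = Rational(-17, 895693)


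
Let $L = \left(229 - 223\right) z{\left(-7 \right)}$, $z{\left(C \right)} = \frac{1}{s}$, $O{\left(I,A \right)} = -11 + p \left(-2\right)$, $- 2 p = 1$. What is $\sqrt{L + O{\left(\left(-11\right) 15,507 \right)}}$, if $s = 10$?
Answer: $\frac{i \sqrt{235}}{5} \approx 3.0659 i$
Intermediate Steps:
$p = - \frac{1}{2}$ ($p = \left(- \frac{1}{2}\right) 1 = - \frac{1}{2} \approx -0.5$)
$O{\left(I,A \right)} = -10$ ($O{\left(I,A \right)} = -11 - -1 = -11 + 1 = -10$)
$z{\left(C \right)} = \frac{1}{10}$
$L = \frac{3}{5}$ ($L = \left(229 - 223\right) \frac{1}{10} = 6 \cdot \frac{1}{10} = \frac{3}{5} \approx 0.6$)
$\sqrt{L + O{\left(\left(-11\right) 15,507 \right)}} = \sqrt{\frac{3}{5} - 10} = \sqrt{- \frac{47}{5}} = \frac{i \sqrt{235}}{5}$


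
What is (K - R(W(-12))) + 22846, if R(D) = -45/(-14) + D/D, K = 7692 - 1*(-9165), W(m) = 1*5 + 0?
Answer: 555783/14 ≈ 39699.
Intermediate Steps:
W(m) = 5 (W(m) = 5 + 0 = 5)
K = 16857 (K = 7692 + 9165 = 16857)
R(D) = 59/14 (R(D) = -45*(-1/14) + 1 = 45/14 + 1 = 59/14)
(K - R(W(-12))) + 22846 = (16857 - 1*59/14) + 22846 = (16857 - 59/14) + 22846 = 235939/14 + 22846 = 555783/14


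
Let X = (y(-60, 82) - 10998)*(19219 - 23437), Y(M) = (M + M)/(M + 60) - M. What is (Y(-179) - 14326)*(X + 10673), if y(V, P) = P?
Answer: -77515706901735/119 ≈ -6.5139e+11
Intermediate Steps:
Y(M) = -M + 2*M/(60 + M) (Y(M) = (2*M)/(60 + M) - M = 2*M/(60 + M) - M = -M + 2*M/(60 + M))
X = 46043688 (X = (82 - 10998)*(19219 - 23437) = -10916*(-4218) = 46043688)
(Y(-179) - 14326)*(X + 10673) = (-1*(-179)*(58 - 179)/(60 - 179) - 14326)*(46043688 + 10673) = (-1*(-179)*(-121)/(-119) - 14326)*46054361 = (-1*(-179)*(-1/119)*(-121) - 14326)*46054361 = (21659/119 - 14326)*46054361 = -1683135/119*46054361 = -77515706901735/119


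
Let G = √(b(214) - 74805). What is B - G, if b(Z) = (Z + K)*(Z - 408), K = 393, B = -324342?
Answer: -324342 - I*√192563 ≈ -3.2434e+5 - 438.82*I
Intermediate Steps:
b(Z) = (-408 + Z)*(393 + Z) (b(Z) = (Z + 393)*(Z - 408) = (393 + Z)*(-408 + Z) = (-408 + Z)*(393 + Z))
G = I*√192563 (G = √((-160344 + 214² - 15*214) - 74805) = √((-160344 + 45796 - 3210) - 74805) = √(-117758 - 74805) = √(-192563) = I*√192563 ≈ 438.82*I)
B - G = -324342 - I*√192563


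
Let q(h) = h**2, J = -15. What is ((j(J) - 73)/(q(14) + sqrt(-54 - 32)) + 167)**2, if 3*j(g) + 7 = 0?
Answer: (-4788267407*I + 49082970*sqrt(86))/(9*(-19165*I + 196*sqrt(86))) ≈ 27761.0 + 6.0465*I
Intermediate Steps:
j(g) = -7/3 (j(g) = -7/3 + (1/3)*0 = -7/3 + 0 = -7/3)
((j(J) - 73)/(q(14) + sqrt(-54 - 32)) + 167)**2 = ((-7/3 - 73)/(14**2 + sqrt(-54 - 32)) + 167)**2 = (-226/(3*(196 + sqrt(-86))) + 167)**2 = (-226/(3*(196 + I*sqrt(86))) + 167)**2 = (167 - 226/(3*(196 + I*sqrt(86))))**2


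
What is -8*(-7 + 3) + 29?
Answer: 61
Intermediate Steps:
-8*(-7 + 3) + 29 = -8*(-4) + 29 = 32 + 29 = 61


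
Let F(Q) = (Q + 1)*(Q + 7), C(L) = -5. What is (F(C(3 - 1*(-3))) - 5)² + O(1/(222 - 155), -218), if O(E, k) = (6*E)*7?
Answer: 11365/67 ≈ 169.63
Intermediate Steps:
F(Q) = (1 + Q)*(7 + Q)
O(E, k) = 42*E
(F(C(3 - 1*(-3))) - 5)² + O(1/(222 - 155), -218) = ((7 + (-5)² + 8*(-5)) - 5)² + 42/(222 - 155) = ((7 + 25 - 40) - 5)² + 42/67 = (-8 - 5)² + 42*(1/67) = (-13)² + 42/67 = 169 + 42/67 = 11365/67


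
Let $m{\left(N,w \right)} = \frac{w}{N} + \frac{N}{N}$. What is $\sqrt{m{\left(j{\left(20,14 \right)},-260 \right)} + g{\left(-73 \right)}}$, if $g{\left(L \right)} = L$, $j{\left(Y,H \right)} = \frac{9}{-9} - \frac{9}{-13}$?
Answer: $\sqrt{773} \approx 27.803$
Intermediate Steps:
$j{\left(Y,H \right)} = - \frac{4}{13}$ ($j{\left(Y,H \right)} = 9 \left(- \frac{1}{9}\right) - - \frac{9}{13} = -1 + \frac{9}{13} = - \frac{4}{13}$)
$m{\left(N,w \right)} = 1 + \frac{w}{N}$ ($m{\left(N,w \right)} = \frac{w}{N} + 1 = 1 + \frac{w}{N}$)
$\sqrt{m{\left(j{\left(20,14 \right)},-260 \right)} + g{\left(-73 \right)}} = \sqrt{\frac{- \frac{4}{13} - 260}{- \frac{4}{13}} - 73} = \sqrt{\left(- \frac{13}{4}\right) \left(- \frac{3384}{13}\right) - 73} = \sqrt{846 - 73} = \sqrt{773}$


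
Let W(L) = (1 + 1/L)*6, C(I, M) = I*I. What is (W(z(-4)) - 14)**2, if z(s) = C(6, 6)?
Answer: 2209/36 ≈ 61.361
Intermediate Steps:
C(I, M) = I**2
z(s) = 36 (z(s) = 6**2 = 36)
W(L) = 6 + 6/L (W(L) = (1 + 1/L)*6 = 6 + 6/L)
(W(z(-4)) - 14)**2 = ((6 + 6/36) - 14)**2 = ((6 + 6*(1/36)) - 14)**2 = ((6 + 1/6) - 14)**2 = (37/6 - 14)**2 = (-47/6)**2 = 2209/36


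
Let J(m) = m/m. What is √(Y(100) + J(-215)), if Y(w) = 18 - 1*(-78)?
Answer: √97 ≈ 9.8489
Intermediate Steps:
Y(w) = 96 (Y(w) = 18 + 78 = 96)
J(m) = 1
√(Y(100) + J(-215)) = √(96 + 1) = √97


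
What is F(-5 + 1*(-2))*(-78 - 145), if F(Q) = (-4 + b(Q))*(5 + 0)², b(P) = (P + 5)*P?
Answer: -55750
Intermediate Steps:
b(P) = P*(5 + P) (b(P) = (5 + P)*P = P*(5 + P))
F(Q) = -100 + 25*Q*(5 + Q) (F(Q) = (-4 + Q*(5 + Q))*(5 + 0)² = (-4 + Q*(5 + Q))*5² = (-4 + Q*(5 + Q))*25 = -100 + 25*Q*(5 + Q))
F(-5 + 1*(-2))*(-78 - 145) = (-100 + 25*(-5 + 1*(-2))*(5 + (-5 + 1*(-2))))*(-78 - 145) = (-100 + 25*(-5 - 2)*(5 + (-5 - 2)))*(-223) = (-100 + 25*(-7)*(5 - 7))*(-223) = (-100 + 25*(-7)*(-2))*(-223) = (-100 + 350)*(-223) = 250*(-223) = -55750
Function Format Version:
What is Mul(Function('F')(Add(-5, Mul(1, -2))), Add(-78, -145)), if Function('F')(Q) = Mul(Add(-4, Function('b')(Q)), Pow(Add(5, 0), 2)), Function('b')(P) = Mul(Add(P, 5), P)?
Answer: -55750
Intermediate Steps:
Function('b')(P) = Mul(P, Add(5, P)) (Function('b')(P) = Mul(Add(5, P), P) = Mul(P, Add(5, P)))
Function('F')(Q) = Add(-100, Mul(25, Q, Add(5, Q))) (Function('F')(Q) = Mul(Add(-4, Mul(Q, Add(5, Q))), Pow(Add(5, 0), 2)) = Mul(Add(-4, Mul(Q, Add(5, Q))), Pow(5, 2)) = Mul(Add(-4, Mul(Q, Add(5, Q))), 25) = Add(-100, Mul(25, Q, Add(5, Q))))
Mul(Function('F')(Add(-5, Mul(1, -2))), Add(-78, -145)) = Mul(Add(-100, Mul(25, Add(-5, Mul(1, -2)), Add(5, Add(-5, Mul(1, -2))))), Add(-78, -145)) = Mul(Add(-100, Mul(25, Add(-5, -2), Add(5, Add(-5, -2)))), -223) = Mul(Add(-100, Mul(25, -7, Add(5, -7))), -223) = Mul(Add(-100, Mul(25, -7, -2)), -223) = Mul(Add(-100, 350), -223) = Mul(250, -223) = -55750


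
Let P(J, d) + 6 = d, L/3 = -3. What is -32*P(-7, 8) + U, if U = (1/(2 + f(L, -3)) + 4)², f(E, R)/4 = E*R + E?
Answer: -262255/5476 ≈ -47.892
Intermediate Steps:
L = -9 (L = 3*(-3) = -9)
P(J, d) = -6 + d
f(E, R) = 4*E + 4*E*R (f(E, R) = 4*(E*R + E) = 4*(E + E*R) = 4*E + 4*E*R)
U = 88209/5476 (U = (1/(2 + 4*(-9)*(1 - 3)) + 4)² = (1/(2 + 4*(-9)*(-2)) + 4)² = (1/(2 + 72) + 4)² = (1/74 + 4)² = (297/74)² = 88209/5476 ≈ 16.108)
-32*P(-7, 8) + U = -32*(-6 + 8) + 88209/5476 = -32*2 + 88209/5476 = -64 + 88209/5476 = -262255/5476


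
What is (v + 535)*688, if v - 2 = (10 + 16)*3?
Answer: 423120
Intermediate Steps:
v = 80 (v = 2 + (10 + 16)*3 = 2 + 26*3 = 2 + 78 = 80)
(v + 535)*688 = (80 + 535)*688 = 615*688 = 423120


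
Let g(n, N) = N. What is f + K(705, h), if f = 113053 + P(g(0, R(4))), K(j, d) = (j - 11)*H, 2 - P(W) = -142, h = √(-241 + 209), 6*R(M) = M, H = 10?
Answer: 120137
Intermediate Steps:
R(M) = M/6
h = 4*I*√2 (h = √(-32) = 4*I*√2 ≈ 5.6569*I)
P(W) = 144 (P(W) = 2 - 1*(-142) = 2 + 142 = 144)
K(j, d) = -110 + 10*j (K(j, d) = (j - 11)*10 = (-11 + j)*10 = -110 + 10*j)
f = 113197 (f = 113053 + 144 = 113197)
f + K(705, h) = 113197 + (-110 + 10*705) = 113197 + (-110 + 7050) = 113197 + 6940 = 120137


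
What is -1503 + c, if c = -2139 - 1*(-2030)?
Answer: -1612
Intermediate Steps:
c = -109 (c = -2139 + 2030 = -109)
-1503 + c = -1503 - 109 = -1612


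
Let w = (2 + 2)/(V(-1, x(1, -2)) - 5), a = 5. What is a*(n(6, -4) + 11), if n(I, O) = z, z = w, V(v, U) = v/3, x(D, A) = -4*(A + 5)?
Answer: 205/4 ≈ 51.250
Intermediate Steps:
x(D, A) = -20 - 4*A (x(D, A) = -4*(5 + A) = -20 - 4*A)
V(v, U) = v/3 (V(v, U) = v*(⅓) = v/3)
w = -¾ (w = (2 + 2)/((⅓)*(-1) - 5) = 4/(-⅓ - 5) = 4/(-16/3) = 4*(-3/16) = -¾ ≈ -0.75000)
z = -¾ ≈ -0.75000
n(I, O) = -¾
a*(n(6, -4) + 11) = 5*(-¾ + 11) = 5*(41/4) = 205/4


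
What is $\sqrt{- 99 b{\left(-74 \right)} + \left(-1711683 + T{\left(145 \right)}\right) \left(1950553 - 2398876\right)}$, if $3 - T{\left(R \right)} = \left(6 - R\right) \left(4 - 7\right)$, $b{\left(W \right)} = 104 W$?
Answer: $3 \sqrt{85285913915} \approx 8.7611 \cdot 10^{5}$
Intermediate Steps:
$T{\left(R \right)} = 21 - 3 R$ ($T{\left(R \right)} = 3 - \left(6 - R\right) \left(4 - 7\right) = 3 - \left(6 - R\right) \left(-3\right) = 3 - \left(-18 + 3 R\right) = 21 - 3 R$)
$\sqrt{- 99 b{\left(-74 \right)} + \left(-1711683 + T{\left(145 \right)}\right) \left(1950553 - 2398876\right)} = \sqrt{- 99 \cdot 104 \left(-74\right) + \left(-1711683 + \left(21 - 435\right)\right) \left(1950553 - 2398876\right)} = \sqrt{\left(-99\right) \left(-7696\right) + \left(-1711683 + \left(21 - 435\right)\right) \left(-448323\right)} = \sqrt{761904 + \left(-1711683 - 414\right) \left(-448323\right)} = \sqrt{761904 - -767572463331} = \sqrt{761904 + 767572463331} = \sqrt{767573225235} = 3 \sqrt{85285913915}$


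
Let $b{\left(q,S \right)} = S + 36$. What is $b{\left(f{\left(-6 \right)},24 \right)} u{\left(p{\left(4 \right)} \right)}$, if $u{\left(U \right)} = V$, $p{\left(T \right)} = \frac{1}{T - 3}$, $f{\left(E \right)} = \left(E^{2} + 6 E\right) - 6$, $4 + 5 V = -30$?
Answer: $-408$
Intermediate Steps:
$V = - \frac{34}{5}$ ($V = - \frac{4}{5} + \frac{1}{5} \left(-30\right) = - \frac{4}{5} - 6 = - \frac{34}{5} \approx -6.8$)
$f{\left(E \right)} = -6 + E^{2} + 6 E$
$p{\left(T \right)} = \frac{1}{-3 + T}$
$u{\left(U \right)} = - \frac{34}{5}$
$b{\left(q,S \right)} = 36 + S$
$b{\left(f{\left(-6 \right)},24 \right)} u{\left(p{\left(4 \right)} \right)} = \left(36 + 24\right) \left(- \frac{34}{5}\right) = 60 \left(- \frac{34}{5}\right) = -408$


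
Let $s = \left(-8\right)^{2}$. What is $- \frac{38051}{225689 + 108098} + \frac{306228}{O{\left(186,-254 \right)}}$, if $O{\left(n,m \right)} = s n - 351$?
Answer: $\frac{33925107411}{1285413737} \approx 26.392$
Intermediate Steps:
$s = 64$
$O{\left(n,m \right)} = -351 + 64 n$ ($O{\left(n,m \right)} = 64 n - 351 = -351 + 64 n$)
$- \frac{38051}{225689 + 108098} + \frac{306228}{O{\left(186,-254 \right)}} = - \frac{38051}{225689 + 108098} + \frac{306228}{-351 + 64 \cdot 186} = - \frac{38051}{333787} + \frac{306228}{-351 + 11904} = \left(-38051\right) \frac{1}{333787} + \frac{306228}{11553} = - \frac{38051}{333787} + 306228 \cdot \frac{1}{11553} = - \frac{38051}{333787} + \frac{102076}{3851} = \frac{33925107411}{1285413737}$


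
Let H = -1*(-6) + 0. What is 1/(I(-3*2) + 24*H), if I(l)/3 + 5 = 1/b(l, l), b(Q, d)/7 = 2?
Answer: 14/1809 ≈ 0.0077391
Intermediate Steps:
b(Q, d) = 14 (b(Q, d) = 7*2 = 14)
H = 6 (H = 6 + 0 = 6)
I(l) = -207/14 (I(l) = -15 + 3/14 = -207/14)
1/(I(-3*2) + 24*H) = 1/(-207/14 + 24*6) = 1/(-207/14 + 144) = 1/(1809/14) = 14/1809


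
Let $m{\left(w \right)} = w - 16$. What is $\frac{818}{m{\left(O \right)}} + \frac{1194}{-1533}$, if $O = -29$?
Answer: $- \frac{435908}{22995} \approx -18.957$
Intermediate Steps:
$m{\left(w \right)} = -16 + w$
$\frac{818}{m{\left(O \right)}} + \frac{1194}{-1533} = \frac{818}{-16 - 29} + \frac{1194}{-1533} = \frac{818}{-45} + 1194 \left(- \frac{1}{1533}\right) = 818 \left(- \frac{1}{45}\right) - \frac{398}{511} = - \frac{818}{45} - \frac{398}{511} = - \frac{435908}{22995}$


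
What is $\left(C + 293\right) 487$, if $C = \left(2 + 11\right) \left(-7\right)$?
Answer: $98374$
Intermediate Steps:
$C = -91$ ($C = 13 \left(-7\right) = -91$)
$\left(C + 293\right) 487 = \left(-91 + 293\right) 487 = 202 \cdot 487 = 98374$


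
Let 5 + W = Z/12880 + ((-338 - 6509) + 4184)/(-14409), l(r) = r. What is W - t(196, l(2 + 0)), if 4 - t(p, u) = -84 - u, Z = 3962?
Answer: -1252818893/13256280 ≈ -94.508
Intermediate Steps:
t(p, u) = 88 + u (t(p, u) = 4 - (-84 - u) = 4 + (84 + u) = 88 + u)
W = -59753693/13256280 (W = -5 + (3962/12880 + ((-338 - 6509) + 4184)/(-14409)) = -5 + (3962*(1/12880) + (-6847 + 4184)*(-1/14409)) = -5 + (283/920 - 2663*(-1/14409)) = -5 + (283/920 + 2663/14409) = -5 + 6527707/13256280 = -59753693/13256280 ≈ -4.5076)
W - t(196, l(2 + 0)) = -59753693/13256280 - (88 + (2 + 0)) = -59753693/13256280 - (88 + 2) = -59753693/13256280 - 1*90 = -59753693/13256280 - 90 = -1252818893/13256280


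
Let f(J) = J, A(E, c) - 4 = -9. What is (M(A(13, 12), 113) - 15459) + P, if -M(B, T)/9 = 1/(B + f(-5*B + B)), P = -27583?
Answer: -215213/5 ≈ -43043.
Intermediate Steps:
A(E, c) = -5 (A(E, c) = 4 - 9 = -5)
M(B, T) = 3/B (M(B, T) = -9/(B + (-5*B + B)) = -9/(B - 4*B) = -9*(-1/(3*B)) = -(-3)/B = 3/B)
(M(A(13, 12), 113) - 15459) + P = (3/(-5) - 15459) - 27583 = (3*(-1/5) - 15459) - 27583 = (-3/5 - 15459) - 27583 = -77298/5 - 27583 = -215213/5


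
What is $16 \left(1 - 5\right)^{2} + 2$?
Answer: $258$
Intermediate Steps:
$16 \left(1 - 5\right)^{2} + 2 = 16 \left(-4\right)^{2} + 2 = 16 \cdot 16 + 2 = 256 + 2 = 258$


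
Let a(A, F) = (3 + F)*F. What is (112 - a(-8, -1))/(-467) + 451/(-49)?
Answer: -216203/22883 ≈ -9.4482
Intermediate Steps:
a(A, F) = F*(3 + F)
(112 - a(-8, -1))/(-467) + 451/(-49) = (112 - (-1)*(3 - 1))/(-467) + 451/(-49) = (112 - (-1)*2)*(-1/467) + 451*(-1/49) = (112 - 1*(-2))*(-1/467) - 451/49 = (112 + 2)*(-1/467) - 451/49 = 114*(-1/467) - 451/49 = -114/467 - 451/49 = -216203/22883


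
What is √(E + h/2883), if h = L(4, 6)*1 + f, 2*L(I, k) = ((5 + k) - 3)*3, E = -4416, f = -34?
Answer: 5*I*√1527762/93 ≈ 66.453*I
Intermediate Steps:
L(I, k) = 3 + 3*k/2 (L(I, k) = (((5 + k) - 3)*3)/2 = ((2 + k)*3)/2 = (6 + 3*k)/2 = 3 + 3*k/2)
h = -22 (h = (3 + (3/2)*6)*1 - 34 = (3 + 9)*1 - 34 = 12*1 - 34 = 12 - 34 = -22)
√(E + h/2883) = √(-4416 - 22/2883) = √(-12731350/2883) = 5*I*√1527762/93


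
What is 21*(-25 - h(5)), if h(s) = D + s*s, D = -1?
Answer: -1029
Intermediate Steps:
h(s) = -1 + s**2 (h(s) = -1 + s*s = -1 + s**2)
21*(-25 - h(5)) = 21*(-25 - (-1 + 5**2)) = 21*(-25 - (-1 + 25)) = 21*(-25 - 1*24) = 21*(-25 - 24) = 21*(-49) = -1029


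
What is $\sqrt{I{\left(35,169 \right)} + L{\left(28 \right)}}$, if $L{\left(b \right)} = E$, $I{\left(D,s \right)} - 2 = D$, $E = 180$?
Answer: $\sqrt{217} \approx 14.731$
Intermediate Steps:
$I{\left(D,s \right)} = 2 + D$
$L{\left(b \right)} = 180$
$\sqrt{I{\left(35,169 \right)} + L{\left(28 \right)}} = \sqrt{\left(2 + 35\right) + 180} = \sqrt{37 + 180} = \sqrt{217}$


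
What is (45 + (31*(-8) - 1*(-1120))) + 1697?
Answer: 2614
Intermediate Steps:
(45 + (31*(-8) - 1*(-1120))) + 1697 = (45 + (-248 + 1120)) + 1697 = (45 + 872) + 1697 = 917 + 1697 = 2614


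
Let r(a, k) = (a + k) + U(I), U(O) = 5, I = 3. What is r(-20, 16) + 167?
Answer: 168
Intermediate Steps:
r(a, k) = 5 + a + k (r(a, k) = (a + k) + 5 = 5 + a + k)
r(-20, 16) + 167 = (5 - 20 + 16) + 167 = 1 + 167 = 168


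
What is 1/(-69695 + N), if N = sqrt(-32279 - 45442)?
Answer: -69695/4857470746 - I*sqrt(77721)/4857470746 ≈ -1.4348e-5 - 5.7393e-8*I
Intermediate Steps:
N = I*sqrt(77721) (N = sqrt(-77721) = I*sqrt(77721) ≈ 278.78*I)
1/(-69695 + N) = 1/(-69695 + I*sqrt(77721))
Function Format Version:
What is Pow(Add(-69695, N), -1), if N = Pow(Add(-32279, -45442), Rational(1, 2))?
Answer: Add(Rational(-69695, 4857470746), Mul(Rational(-1, 4857470746), I, Pow(77721, Rational(1, 2)))) ≈ Add(-1.4348e-5, Mul(-5.7393e-8, I))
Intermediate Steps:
N = Mul(I, Pow(77721, Rational(1, 2))) (N = Pow(-77721, Rational(1, 2)) = Mul(I, Pow(77721, Rational(1, 2))) ≈ Mul(278.78, I))
Pow(Add(-69695, N), -1) = Pow(Add(-69695, Mul(I, Pow(77721, Rational(1, 2)))), -1)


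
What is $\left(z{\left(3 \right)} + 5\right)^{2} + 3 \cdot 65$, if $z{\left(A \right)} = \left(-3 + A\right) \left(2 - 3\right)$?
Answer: $220$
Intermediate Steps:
$z{\left(A \right)} = 3 - A$ ($z{\left(A \right)} = \left(-3 + A\right) \left(-1\right) = 3 - A$)
$\left(z{\left(3 \right)} + 5\right)^{2} + 3 \cdot 65 = \left(\left(3 - 3\right) + 5\right)^{2} + 3 \cdot 65 = \left(\left(3 - 3\right) + 5\right)^{2} + 195 = \left(0 + 5\right)^{2} + 195 = 5^{2} + 195 = 25 + 195 = 220$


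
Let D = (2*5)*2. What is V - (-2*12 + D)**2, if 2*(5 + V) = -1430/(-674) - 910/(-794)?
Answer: -2590974/133789 ≈ -19.366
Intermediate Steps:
V = -450350/133789 (V = -5 + (-1430/(-674) - 910/(-794))/2 = -5 + (-1430*(-1/674) - 910*(-1/794))/2 = -5 + (715/337 + 455/397)/2 = -5 + (1/2)*(437190/133789) = -5 + 218595/133789 = -450350/133789 ≈ -3.3661)
D = 20 (D = 10*2 = 20)
V - (-2*12 + D)**2 = -450350/133789 - (-2*12 + 20)**2 = -450350/133789 - (-24 + 20)**2 = -450350/133789 - 1*(-4)**2 = -450350/133789 - 1*16 = -450350/133789 - 16 = -2590974/133789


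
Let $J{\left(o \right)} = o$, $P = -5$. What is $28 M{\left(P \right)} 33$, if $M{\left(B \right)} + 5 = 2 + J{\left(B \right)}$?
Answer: $-7392$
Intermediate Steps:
$M{\left(B \right)} = -3 + B$ ($M{\left(B \right)} = -5 + \left(2 + B\right) = -3 + B$)
$28 M{\left(P \right)} 33 = 28 \left(-3 - 5\right) 33 = 28 \left(-8\right) 33 = \left(-224\right) 33 = -7392$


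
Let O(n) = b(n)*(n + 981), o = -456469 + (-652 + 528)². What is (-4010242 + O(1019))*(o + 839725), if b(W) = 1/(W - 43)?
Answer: -97515208296584/61 ≈ -1.5986e+12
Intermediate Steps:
b(W) = 1/(-43 + W)
o = -441093 (o = -456469 + (-124)² = -456469 + 15376 = -441093)
O(n) = (981 + n)/(-43 + n) (O(n) = (n + 981)/(-43 + n) = (981 + n)/(-43 + n))
(-4010242 + O(1019))*(o + 839725) = (-4010242 + (981 + 1019)/(-43 + 1019))*(-441093 + 839725) = (-4010242 + 2000/976)*398632 = (-4010242 + (1/976)*2000)*398632 = (-4010242 + 125/61)*398632 = -244624637/61*398632 = -97515208296584/61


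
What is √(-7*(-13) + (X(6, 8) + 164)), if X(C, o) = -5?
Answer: 5*√10 ≈ 15.811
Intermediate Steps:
√(-7*(-13) + (X(6, 8) + 164)) = √(-7*(-13) + (-5 + 164)) = √(91 + 159) = √250 = 5*√10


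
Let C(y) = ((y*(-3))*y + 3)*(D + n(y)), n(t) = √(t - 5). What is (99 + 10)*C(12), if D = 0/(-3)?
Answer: -46761*√7 ≈ -1.2372e+5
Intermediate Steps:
D = 0 (D = 0*(-⅓) = 0)
n(t) = √(-5 + t)
C(y) = √(-5 + y)*(3 - 3*y²) (C(y) = ((y*(-3))*y + 3)*(0 + √(-5 + y)) = ((-3*y)*y + 3)*√(-5 + y) = (-3*y² + 3)*√(-5 + y) = (3 - 3*y²)*√(-5 + y) = √(-5 + y)*(3 - 3*y²))
(99 + 10)*C(12) = (99 + 10)*(3*√(-5 + 12)*(1 - 1*12²)) = 109*(3*√7*(1 - 1*144)) = 109*(3*√7*(1 - 144)) = 109*(3*√7*(-143)) = 109*(-429*√7) = -46761*√7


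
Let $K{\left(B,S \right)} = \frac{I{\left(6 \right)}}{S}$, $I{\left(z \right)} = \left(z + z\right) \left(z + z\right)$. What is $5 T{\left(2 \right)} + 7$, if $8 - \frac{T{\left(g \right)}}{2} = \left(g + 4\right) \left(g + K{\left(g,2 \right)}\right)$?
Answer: $-4353$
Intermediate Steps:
$I{\left(z \right)} = 4 z^{2}$ ($I{\left(z \right)} = 2 z 2 z = 4 z^{2}$)
$K{\left(B,S \right)} = \frac{144}{S}$ ($K{\left(B,S \right)} = \frac{4 \cdot 6^{2}}{S} = \frac{4 \cdot 36}{S} = \frac{144}{S}$)
$T{\left(g \right)} = 16 - 2 \left(4 + g\right) \left(72 + g\right)$ ($T{\left(g \right)} = 16 - 2 \left(g + 4\right) \left(g + \frac{144}{2}\right) = 16 - 2 \left(4 + g\right) \left(g + 144 \cdot \frac{1}{2}\right) = 16 - 2 \left(4 + g\right) \left(g + 72\right) = 16 - 2 \left(4 + g\right) \left(72 + g\right)$)
$5 T{\left(2 \right)} + 7 = 5 \left(-560 - 304 - 2 \cdot 2^{2}\right) + 7 = 5 \left(-560 - 304 - 8\right) + 7 = 5 \left(-872\right) + 7 = -4360 + 7 = -4353$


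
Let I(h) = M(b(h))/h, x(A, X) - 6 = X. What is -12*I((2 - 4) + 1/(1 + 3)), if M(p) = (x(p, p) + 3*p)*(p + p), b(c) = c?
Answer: 24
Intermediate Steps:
x(A, X) = 6 + X
M(p) = 2*p*(6 + 4*p) (M(p) = ((6 + p) + 3*p)*(p + p) = (6 + 4*p)*(2*p) = 2*p*(6 + 4*p))
I(h) = 12 + 8*h (I(h) = (4*h*(3 + 2*h))/h = 12 + 8*h)
-12*I((2 - 4) + 1/(1 + 3)) = -12*(12 + 8*((2 - 4) + 1/(1 + 3))) = -12*(12 + 8*(-2 + 1/4)) = -12*(12 + 8*(-7/4)) = -12*(12 - 14) = -12*(-2) = 24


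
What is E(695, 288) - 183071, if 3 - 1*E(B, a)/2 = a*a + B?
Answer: -350343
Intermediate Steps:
E(B, a) = 6 - 2*B - 2*a² (E(B, a) = 6 - 2*(a*a + B) = 6 - 2*(a² + B) = 6 - 2*(B + a²) = 6 + (-2*B - 2*a²) = 6 - 2*B - 2*a²)
E(695, 288) - 183071 = (6 - 2*695 - 2*288²) - 183071 = (6 - 1390 - 2*82944) - 183071 = (6 - 1390 - 165888) - 183071 = -167272 - 183071 = -350343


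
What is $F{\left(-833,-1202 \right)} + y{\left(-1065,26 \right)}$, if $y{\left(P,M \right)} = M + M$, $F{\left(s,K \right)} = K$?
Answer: $-1150$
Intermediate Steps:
$y{\left(P,M \right)} = 2 M$
$F{\left(-833,-1202 \right)} + y{\left(-1065,26 \right)} = -1202 + 2 \cdot 26 = -1202 + 52 = -1150$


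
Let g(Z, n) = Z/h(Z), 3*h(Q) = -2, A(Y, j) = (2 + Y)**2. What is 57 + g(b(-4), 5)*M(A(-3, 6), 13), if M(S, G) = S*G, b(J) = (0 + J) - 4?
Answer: 213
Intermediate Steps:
b(J) = -4 + J (b(J) = J - 4 = -4 + J)
h(Q) = -2/3 (h(Q) = (1/3)*(-2) = -2/3)
g(Z, n) = -3*Z/2 (g(Z, n) = Z/(-2/3) = Z*(-3/2) = -3*Z/2)
M(S, G) = G*S
57 + g(b(-4), 5)*M(A(-3, 6), 13) = 57 + (-3*(-4 - 4)/2)*(13*(2 - 3)**2) = 57 + (-3/2*(-8))*(13*(-1)**2) = 57 + 12*(13*1) = 57 + 12*13 = 57 + 156 = 213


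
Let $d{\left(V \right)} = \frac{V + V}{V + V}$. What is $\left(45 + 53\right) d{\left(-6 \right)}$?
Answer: $98$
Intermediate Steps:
$d{\left(V \right)} = 1$ ($d{\left(V \right)} = \frac{2 V}{2 V} = 2 V \frac{1}{2 V} = 1$)
$\left(45 + 53\right) d{\left(-6 \right)} = \left(45 + 53\right) 1 = 98 \cdot 1 = 98$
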